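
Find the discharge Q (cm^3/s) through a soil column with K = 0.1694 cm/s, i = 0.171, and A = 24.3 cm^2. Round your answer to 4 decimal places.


Step 1: Apply Darcy's law: Q = K * i * A
Step 2: Q = 0.1694 * 0.171 * 24.3
Step 3: Q = 0.7039 cm^3/s

0.7039


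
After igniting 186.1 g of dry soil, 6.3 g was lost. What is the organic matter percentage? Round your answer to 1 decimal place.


Step 1: OM% = 100 * LOI / sample mass
Step 2: OM = 100 * 6.3 / 186.1
Step 3: OM = 3.4%

3.4


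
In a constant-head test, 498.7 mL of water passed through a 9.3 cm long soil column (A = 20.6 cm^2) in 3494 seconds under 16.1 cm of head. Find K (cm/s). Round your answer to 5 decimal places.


Step 1: K = Q * L / (A * t * h)
Step 2: Numerator = 498.7 * 9.3 = 4637.91
Step 3: Denominator = 20.6 * 3494 * 16.1 = 1158820.04
Step 4: K = 4637.91 / 1158820.04 = 0.004 cm/s

0.004


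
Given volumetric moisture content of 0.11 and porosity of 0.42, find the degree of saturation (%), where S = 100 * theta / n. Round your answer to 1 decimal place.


Step 1: S = 100 * theta_v / n
Step 2: S = 100 * 0.11 / 0.42
Step 3: S = 26.2%

26.2


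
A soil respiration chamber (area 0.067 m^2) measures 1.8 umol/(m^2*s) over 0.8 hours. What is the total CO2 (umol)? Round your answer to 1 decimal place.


Step 1: Convert time to seconds: 0.8 hr * 3600 = 2880.0 s
Step 2: Total = flux * area * time_s
Step 3: Total = 1.8 * 0.067 * 2880.0
Step 4: Total = 347.3 umol

347.3


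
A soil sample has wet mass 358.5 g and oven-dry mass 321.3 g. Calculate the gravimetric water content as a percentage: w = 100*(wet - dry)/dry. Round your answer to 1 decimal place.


Step 1: Water mass = wet - dry = 358.5 - 321.3 = 37.2 g
Step 2: w = 100 * water mass / dry mass
Step 3: w = 100 * 37.2 / 321.3 = 11.6%

11.6


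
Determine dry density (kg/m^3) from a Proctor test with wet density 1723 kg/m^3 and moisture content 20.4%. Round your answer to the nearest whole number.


Step 1: Dry density = wet density / (1 + w/100)
Step 2: Dry density = 1723 / (1 + 20.4/100)
Step 3: Dry density = 1723 / 1.204
Step 4: Dry density = 1431 kg/m^3

1431


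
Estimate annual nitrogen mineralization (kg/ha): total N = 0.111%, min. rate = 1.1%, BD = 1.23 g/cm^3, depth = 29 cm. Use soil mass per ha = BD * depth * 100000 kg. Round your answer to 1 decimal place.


Step 1: Soil mass per ha = BD * depth * 100000 = 1.23 * 29 * 100000 = 3567000 kg
Step 2: Total N pool = soil mass * N%/100 = 3567000 * 0.111/100 = 3959.37 kg/ha
Step 3: N mineralized = N pool * rate%/100 = 3959.37 * 1.1/100 = 43.6 kg/ha/yr

43.6


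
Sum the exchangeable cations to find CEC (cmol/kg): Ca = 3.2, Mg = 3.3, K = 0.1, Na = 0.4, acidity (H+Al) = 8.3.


Step 1: CEC = Ca + Mg + K + Na + (H+Al)
Step 2: CEC = 3.2 + 3.3 + 0.1 + 0.4 + 8.3
Step 3: CEC = 15.3 cmol/kg

15.3


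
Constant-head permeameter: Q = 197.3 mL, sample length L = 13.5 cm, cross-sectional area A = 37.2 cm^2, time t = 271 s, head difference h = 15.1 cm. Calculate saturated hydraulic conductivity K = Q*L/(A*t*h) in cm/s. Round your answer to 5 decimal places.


Step 1: K = Q * L / (A * t * h)
Step 2: Numerator = 197.3 * 13.5 = 2663.55
Step 3: Denominator = 37.2 * 271 * 15.1 = 152226.12
Step 4: K = 2663.55 / 152226.12 = 0.0175 cm/s

0.0175


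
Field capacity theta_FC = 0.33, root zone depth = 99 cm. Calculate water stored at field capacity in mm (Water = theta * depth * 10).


Step 1: Water (mm) = theta_FC * depth (cm) * 10
Step 2: Water = 0.33 * 99 * 10
Step 3: Water = 326.7 mm

326.7


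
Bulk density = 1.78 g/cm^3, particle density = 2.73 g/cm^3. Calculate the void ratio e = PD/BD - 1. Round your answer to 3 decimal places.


Step 1: e = PD / BD - 1
Step 2: e = 2.73 / 1.78 - 1
Step 3: e = 1.53371 - 1
Step 4: e = 0.534

0.534


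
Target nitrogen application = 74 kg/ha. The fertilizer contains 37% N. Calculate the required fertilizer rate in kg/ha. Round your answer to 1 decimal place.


Step 1: Fertilizer rate = target N / (N content / 100)
Step 2: Rate = 74 / (37 / 100)
Step 3: Rate = 74 / 0.37
Step 4: Rate = 200.0 kg/ha

200.0


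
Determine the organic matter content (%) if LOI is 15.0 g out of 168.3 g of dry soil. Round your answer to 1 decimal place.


Step 1: OM% = 100 * LOI / sample mass
Step 2: OM = 100 * 15.0 / 168.3
Step 3: OM = 8.9%

8.9


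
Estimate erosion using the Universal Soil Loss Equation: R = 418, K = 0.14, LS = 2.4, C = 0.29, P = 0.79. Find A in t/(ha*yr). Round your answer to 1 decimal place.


Step 1: A = R * K * LS * C * P
Step 2: R * K = 418 * 0.14 = 58.52
Step 3: (R*K) * LS = 58.52 * 2.4 = 140.448
Step 4: * C * P = 140.448 * 0.29 * 0.79 = 32.2
Step 5: A = 32.2 t/(ha*yr)

32.2


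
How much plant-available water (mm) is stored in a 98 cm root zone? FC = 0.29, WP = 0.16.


Step 1: Available water = (FC - WP) * depth * 10
Step 2: AW = (0.29 - 0.16) * 98 * 10
Step 3: AW = 0.13 * 98 * 10
Step 4: AW = 127.4 mm

127.4


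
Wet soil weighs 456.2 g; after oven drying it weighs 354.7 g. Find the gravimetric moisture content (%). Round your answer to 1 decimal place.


Step 1: Water mass = wet - dry = 456.2 - 354.7 = 101.5 g
Step 2: w = 100 * water mass / dry mass
Step 3: w = 100 * 101.5 / 354.7 = 28.6%

28.6


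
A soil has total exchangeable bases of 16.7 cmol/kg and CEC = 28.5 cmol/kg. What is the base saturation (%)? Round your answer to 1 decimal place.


Step 1: BS = 100 * (sum of bases) / CEC
Step 2: BS = 100 * 16.7 / 28.5
Step 3: BS = 58.6%

58.6


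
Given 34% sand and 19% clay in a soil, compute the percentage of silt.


Step 1: sand + silt + clay = 100%
Step 2: silt = 100 - sand - clay
Step 3: silt = 100 - 34 - 19
Step 4: silt = 47%

47


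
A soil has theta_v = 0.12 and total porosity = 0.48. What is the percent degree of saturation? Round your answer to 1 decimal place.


Step 1: S = 100 * theta_v / n
Step 2: S = 100 * 0.12 / 0.48
Step 3: S = 25.0%

25.0


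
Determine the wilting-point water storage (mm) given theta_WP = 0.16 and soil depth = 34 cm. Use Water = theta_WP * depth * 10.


Step 1: Water (mm) = theta_WP * depth * 10
Step 2: Water = 0.16 * 34 * 10
Step 3: Water = 54.4 mm

54.4


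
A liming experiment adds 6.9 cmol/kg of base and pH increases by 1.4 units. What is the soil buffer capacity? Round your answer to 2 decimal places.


Step 1: BC = change in base / change in pH
Step 2: BC = 6.9 / 1.4
Step 3: BC = 4.93 cmol/(kg*pH unit)

4.93


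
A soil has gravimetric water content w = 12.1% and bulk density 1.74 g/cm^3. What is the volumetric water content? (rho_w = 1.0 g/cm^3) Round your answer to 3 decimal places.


Step 1: theta = (w / 100) * BD / rho_w
Step 2: theta = (12.1 / 100) * 1.74 / 1.0
Step 3: theta = 0.121 * 1.74
Step 4: theta = 0.211

0.211


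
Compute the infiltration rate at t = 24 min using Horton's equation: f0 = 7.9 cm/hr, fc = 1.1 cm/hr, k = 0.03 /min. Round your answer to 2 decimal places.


Step 1: f = fc + (f0 - fc) * exp(-k * t)
Step 2: exp(-0.03 * 24) = 0.486752
Step 3: f = 1.1 + (7.9 - 1.1) * 0.486752
Step 4: f = 1.1 + 6.8 * 0.486752
Step 5: f = 4.41 cm/hr

4.41


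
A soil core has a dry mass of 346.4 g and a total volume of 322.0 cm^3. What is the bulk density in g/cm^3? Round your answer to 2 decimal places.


Step 1: Identify the formula: BD = dry mass / volume
Step 2: Substitute values: BD = 346.4 / 322.0
Step 3: BD = 1.08 g/cm^3

1.08


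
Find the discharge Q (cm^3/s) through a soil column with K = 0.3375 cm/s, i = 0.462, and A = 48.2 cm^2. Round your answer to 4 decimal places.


Step 1: Apply Darcy's law: Q = K * i * A
Step 2: Q = 0.3375 * 0.462 * 48.2
Step 3: Q = 7.5156 cm^3/s

7.5156


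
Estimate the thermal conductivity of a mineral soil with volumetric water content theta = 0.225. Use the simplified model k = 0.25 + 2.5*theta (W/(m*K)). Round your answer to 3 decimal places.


Step 1: k = 0.25 + 2.5 * theta
Step 2: k = 0.25 + 2.5 * 0.225
Step 3: k = 0.25 + 0.563
Step 4: k = 0.813 W/(m*K)

0.813


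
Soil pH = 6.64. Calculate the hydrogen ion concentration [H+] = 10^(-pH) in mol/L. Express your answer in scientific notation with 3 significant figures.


Step 1: [H+] = 10^(-pH)
Step 2: [H+] = 10^(-6.64)
Step 3: [H+] = 2.29e-07 mol/L

2.29e-07


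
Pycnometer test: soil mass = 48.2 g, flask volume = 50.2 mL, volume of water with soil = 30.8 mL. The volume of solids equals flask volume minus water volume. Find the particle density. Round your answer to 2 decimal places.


Step 1: Volume of solids = flask volume - water volume with soil
Step 2: V_solids = 50.2 - 30.8 = 19.4 mL
Step 3: Particle density = mass / V_solids = 48.2 / 19.4 = 2.48 g/cm^3

2.48


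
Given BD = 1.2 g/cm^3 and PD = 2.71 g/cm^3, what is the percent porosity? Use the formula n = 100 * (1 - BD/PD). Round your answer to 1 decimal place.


Step 1: Formula: n = 100 * (1 - BD / PD)
Step 2: n = 100 * (1 - 1.2 / 2.71)
Step 3: n = 100 * (1 - 0.4428)
Step 4: n = 55.7%

55.7


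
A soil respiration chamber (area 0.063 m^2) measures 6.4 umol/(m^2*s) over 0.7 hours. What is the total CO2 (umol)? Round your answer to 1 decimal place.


Step 1: Convert time to seconds: 0.7 hr * 3600 = 2520.0 s
Step 2: Total = flux * area * time_s
Step 3: Total = 6.4 * 0.063 * 2520.0
Step 4: Total = 1016.1 umol

1016.1


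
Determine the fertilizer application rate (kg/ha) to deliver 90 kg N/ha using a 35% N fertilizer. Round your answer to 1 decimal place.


Step 1: Fertilizer rate = target N / (N content / 100)
Step 2: Rate = 90 / (35 / 100)
Step 3: Rate = 90 / 0.35
Step 4: Rate = 257.1 kg/ha

257.1


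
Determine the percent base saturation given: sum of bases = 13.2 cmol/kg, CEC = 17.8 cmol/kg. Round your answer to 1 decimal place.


Step 1: BS = 100 * (sum of bases) / CEC
Step 2: BS = 100 * 13.2 / 17.8
Step 3: BS = 74.2%

74.2


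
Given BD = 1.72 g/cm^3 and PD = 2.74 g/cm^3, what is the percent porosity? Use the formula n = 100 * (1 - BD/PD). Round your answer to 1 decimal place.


Step 1: Formula: n = 100 * (1 - BD / PD)
Step 2: n = 100 * (1 - 1.72 / 2.74)
Step 3: n = 100 * (1 - 0.62774)
Step 4: n = 37.2%

37.2


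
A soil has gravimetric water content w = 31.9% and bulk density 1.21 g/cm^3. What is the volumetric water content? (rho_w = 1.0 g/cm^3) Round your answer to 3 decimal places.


Step 1: theta = (w / 100) * BD / rho_w
Step 2: theta = (31.9 / 100) * 1.21 / 1.0
Step 3: theta = 0.319 * 1.21
Step 4: theta = 0.386

0.386


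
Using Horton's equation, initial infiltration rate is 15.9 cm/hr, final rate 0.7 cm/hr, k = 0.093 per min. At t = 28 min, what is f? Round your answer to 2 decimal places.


Step 1: f = fc + (f0 - fc) * exp(-k * t)
Step 2: exp(-0.093 * 28) = 0.073977
Step 3: f = 0.7 + (15.9 - 0.7) * 0.073977
Step 4: f = 0.7 + 15.2 * 0.073977
Step 5: f = 1.82 cm/hr

1.82


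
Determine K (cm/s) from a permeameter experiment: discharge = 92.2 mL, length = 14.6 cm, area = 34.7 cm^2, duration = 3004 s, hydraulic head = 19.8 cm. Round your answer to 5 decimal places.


Step 1: K = Q * L / (A * t * h)
Step 2: Numerator = 92.2 * 14.6 = 1346.12
Step 3: Denominator = 34.7 * 3004 * 19.8 = 2063928.24
Step 4: K = 1346.12 / 2063928.24 = 0.00065 cm/s

0.00065


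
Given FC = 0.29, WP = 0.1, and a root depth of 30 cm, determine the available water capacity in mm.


Step 1: Available water = (FC - WP) * depth * 10
Step 2: AW = (0.29 - 0.1) * 30 * 10
Step 3: AW = 0.19 * 30 * 10
Step 4: AW = 57.0 mm

57.0


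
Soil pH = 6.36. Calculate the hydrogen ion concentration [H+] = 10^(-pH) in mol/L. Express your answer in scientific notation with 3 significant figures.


Step 1: [H+] = 10^(-pH)
Step 2: [H+] = 10^(-6.36)
Step 3: [H+] = 4.37e-07 mol/L

4.37e-07


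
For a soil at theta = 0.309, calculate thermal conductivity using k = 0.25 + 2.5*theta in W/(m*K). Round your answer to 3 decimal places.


Step 1: k = 0.25 + 2.5 * theta
Step 2: k = 0.25 + 2.5 * 0.309
Step 3: k = 0.25 + 0.773
Step 4: k = 1.023 W/(m*K)

1.023


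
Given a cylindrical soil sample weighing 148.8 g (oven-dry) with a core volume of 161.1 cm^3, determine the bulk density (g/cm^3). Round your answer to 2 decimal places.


Step 1: Identify the formula: BD = dry mass / volume
Step 2: Substitute values: BD = 148.8 / 161.1
Step 3: BD = 0.92 g/cm^3

0.92


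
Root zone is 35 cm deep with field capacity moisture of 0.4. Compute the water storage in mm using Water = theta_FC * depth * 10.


Step 1: Water (mm) = theta_FC * depth (cm) * 10
Step 2: Water = 0.4 * 35 * 10
Step 3: Water = 140.0 mm

140.0


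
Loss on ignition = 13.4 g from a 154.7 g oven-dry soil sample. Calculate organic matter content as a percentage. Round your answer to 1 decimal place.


Step 1: OM% = 100 * LOI / sample mass
Step 2: OM = 100 * 13.4 / 154.7
Step 3: OM = 8.7%

8.7


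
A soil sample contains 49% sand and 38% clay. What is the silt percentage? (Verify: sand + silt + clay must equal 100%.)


Step 1: sand + silt + clay = 100%
Step 2: silt = 100 - sand - clay
Step 3: silt = 100 - 49 - 38
Step 4: silt = 13%

13


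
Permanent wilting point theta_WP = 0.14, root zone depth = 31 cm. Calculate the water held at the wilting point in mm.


Step 1: Water (mm) = theta_WP * depth * 10
Step 2: Water = 0.14 * 31 * 10
Step 3: Water = 43.4 mm

43.4


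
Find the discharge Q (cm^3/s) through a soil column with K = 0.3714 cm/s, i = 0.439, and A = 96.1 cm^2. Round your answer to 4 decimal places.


Step 1: Apply Darcy's law: Q = K * i * A
Step 2: Q = 0.3714 * 0.439 * 96.1
Step 3: Q = 15.6686 cm^3/s

15.6686


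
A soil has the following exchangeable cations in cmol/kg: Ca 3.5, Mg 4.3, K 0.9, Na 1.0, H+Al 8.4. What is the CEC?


Step 1: CEC = Ca + Mg + K + Na + (H+Al)
Step 2: CEC = 3.5 + 4.3 + 0.9 + 1.0 + 8.4
Step 3: CEC = 18.1 cmol/kg

18.1


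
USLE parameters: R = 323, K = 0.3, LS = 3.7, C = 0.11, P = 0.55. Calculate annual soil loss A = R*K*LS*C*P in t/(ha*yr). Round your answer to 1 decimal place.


Step 1: A = R * K * LS * C * P
Step 2: R * K = 323 * 0.3 = 96.9
Step 3: (R*K) * LS = 96.9 * 3.7 = 358.53
Step 4: * C * P = 358.53 * 0.11 * 0.55 = 21.7
Step 5: A = 21.7 t/(ha*yr)

21.7


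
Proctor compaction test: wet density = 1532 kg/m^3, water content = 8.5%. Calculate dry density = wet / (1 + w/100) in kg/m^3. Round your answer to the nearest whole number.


Step 1: Dry density = wet density / (1 + w/100)
Step 2: Dry density = 1532 / (1 + 8.5/100)
Step 3: Dry density = 1532 / 1.085
Step 4: Dry density = 1412 kg/m^3

1412


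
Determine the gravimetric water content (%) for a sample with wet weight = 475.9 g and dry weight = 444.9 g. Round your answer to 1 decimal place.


Step 1: Water mass = wet - dry = 475.9 - 444.9 = 31.0 g
Step 2: w = 100 * water mass / dry mass
Step 3: w = 100 * 31.0 / 444.9 = 7.0%

7.0


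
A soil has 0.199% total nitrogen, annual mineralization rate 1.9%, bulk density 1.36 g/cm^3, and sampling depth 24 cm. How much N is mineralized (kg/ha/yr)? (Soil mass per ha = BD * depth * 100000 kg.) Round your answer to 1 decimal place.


Step 1: Soil mass per ha = BD * depth * 100000 = 1.36 * 24 * 100000 = 3264000 kg
Step 2: Total N pool = soil mass * N%/100 = 3264000 * 0.199/100 = 6495.36 kg/ha
Step 3: N mineralized = N pool * rate%/100 = 6495.36 * 1.9/100 = 123.4 kg/ha/yr

123.4


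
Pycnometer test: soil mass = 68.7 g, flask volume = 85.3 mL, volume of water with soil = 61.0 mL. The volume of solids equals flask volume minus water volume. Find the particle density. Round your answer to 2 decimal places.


Step 1: Volume of solids = flask volume - water volume with soil
Step 2: V_solids = 85.3 - 61.0 = 24.3 mL
Step 3: Particle density = mass / V_solids = 68.7 / 24.3 = 2.83 g/cm^3

2.83


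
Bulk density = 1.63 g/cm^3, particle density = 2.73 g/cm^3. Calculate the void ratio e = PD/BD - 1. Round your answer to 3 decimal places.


Step 1: e = PD / BD - 1
Step 2: e = 2.73 / 1.63 - 1
Step 3: e = 1.67485 - 1
Step 4: e = 0.675

0.675


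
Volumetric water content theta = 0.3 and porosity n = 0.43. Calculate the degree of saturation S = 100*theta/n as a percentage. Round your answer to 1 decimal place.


Step 1: S = 100 * theta_v / n
Step 2: S = 100 * 0.3 / 0.43
Step 3: S = 69.8%

69.8


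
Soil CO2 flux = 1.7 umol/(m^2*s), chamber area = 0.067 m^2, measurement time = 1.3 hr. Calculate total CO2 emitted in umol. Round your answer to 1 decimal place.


Step 1: Convert time to seconds: 1.3 hr * 3600 = 4680.0 s
Step 2: Total = flux * area * time_s
Step 3: Total = 1.7 * 0.067 * 4680.0
Step 4: Total = 533.1 umol

533.1


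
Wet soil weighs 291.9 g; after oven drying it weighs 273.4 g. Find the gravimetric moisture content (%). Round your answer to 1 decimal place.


Step 1: Water mass = wet - dry = 291.9 - 273.4 = 18.5 g
Step 2: w = 100 * water mass / dry mass
Step 3: w = 100 * 18.5 / 273.4 = 6.8%

6.8


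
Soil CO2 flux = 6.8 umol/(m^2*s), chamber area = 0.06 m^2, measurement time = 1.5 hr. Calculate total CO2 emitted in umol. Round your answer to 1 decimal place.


Step 1: Convert time to seconds: 1.5 hr * 3600 = 5400.0 s
Step 2: Total = flux * area * time_s
Step 3: Total = 6.8 * 0.06 * 5400.0
Step 4: Total = 2203.2 umol

2203.2


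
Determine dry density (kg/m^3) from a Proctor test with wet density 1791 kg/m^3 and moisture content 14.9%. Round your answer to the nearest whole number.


Step 1: Dry density = wet density / (1 + w/100)
Step 2: Dry density = 1791 / (1 + 14.9/100)
Step 3: Dry density = 1791 / 1.149
Step 4: Dry density = 1559 kg/m^3

1559


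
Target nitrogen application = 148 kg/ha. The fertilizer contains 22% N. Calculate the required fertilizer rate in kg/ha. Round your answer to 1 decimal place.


Step 1: Fertilizer rate = target N / (N content / 100)
Step 2: Rate = 148 / (22 / 100)
Step 3: Rate = 148 / 0.22
Step 4: Rate = 672.7 kg/ha

672.7


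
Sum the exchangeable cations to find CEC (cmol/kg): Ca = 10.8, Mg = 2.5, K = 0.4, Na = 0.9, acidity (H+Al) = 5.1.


Step 1: CEC = Ca + Mg + K + Na + (H+Al)
Step 2: CEC = 10.8 + 2.5 + 0.4 + 0.9 + 5.1
Step 3: CEC = 19.7 cmol/kg

19.7


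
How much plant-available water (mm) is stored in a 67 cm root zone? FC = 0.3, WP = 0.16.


Step 1: Available water = (FC - WP) * depth * 10
Step 2: AW = (0.3 - 0.16) * 67 * 10
Step 3: AW = 0.14 * 67 * 10
Step 4: AW = 93.8 mm

93.8


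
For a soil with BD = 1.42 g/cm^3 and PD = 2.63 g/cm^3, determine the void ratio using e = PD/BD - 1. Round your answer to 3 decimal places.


Step 1: e = PD / BD - 1
Step 2: e = 2.63 / 1.42 - 1
Step 3: e = 1.85211 - 1
Step 4: e = 0.852

0.852


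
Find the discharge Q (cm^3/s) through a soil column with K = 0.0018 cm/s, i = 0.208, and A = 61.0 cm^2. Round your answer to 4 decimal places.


Step 1: Apply Darcy's law: Q = K * i * A
Step 2: Q = 0.0018 * 0.208 * 61.0
Step 3: Q = 0.0228 cm^3/s

0.0228


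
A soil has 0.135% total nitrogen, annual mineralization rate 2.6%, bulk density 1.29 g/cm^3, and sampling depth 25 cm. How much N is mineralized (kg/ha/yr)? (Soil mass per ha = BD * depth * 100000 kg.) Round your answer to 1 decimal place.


Step 1: Soil mass per ha = BD * depth * 100000 = 1.29 * 25 * 100000 = 3225000 kg
Step 2: Total N pool = soil mass * N%/100 = 3225000 * 0.135/100 = 4353.75 kg/ha
Step 3: N mineralized = N pool * rate%/100 = 4353.75 * 2.6/100 = 113.2 kg/ha/yr

113.2


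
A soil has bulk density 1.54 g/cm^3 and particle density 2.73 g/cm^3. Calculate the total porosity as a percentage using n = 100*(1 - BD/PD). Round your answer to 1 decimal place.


Step 1: Formula: n = 100 * (1 - BD / PD)
Step 2: n = 100 * (1 - 1.54 / 2.73)
Step 3: n = 100 * (1 - 0.5641)
Step 4: n = 43.6%

43.6


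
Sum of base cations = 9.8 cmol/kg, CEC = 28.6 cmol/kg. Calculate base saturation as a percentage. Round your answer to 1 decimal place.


Step 1: BS = 100 * (sum of bases) / CEC
Step 2: BS = 100 * 9.8 / 28.6
Step 3: BS = 34.3%

34.3


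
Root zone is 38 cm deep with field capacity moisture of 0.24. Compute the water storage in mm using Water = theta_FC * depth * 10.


Step 1: Water (mm) = theta_FC * depth (cm) * 10
Step 2: Water = 0.24 * 38 * 10
Step 3: Water = 91.2 mm

91.2


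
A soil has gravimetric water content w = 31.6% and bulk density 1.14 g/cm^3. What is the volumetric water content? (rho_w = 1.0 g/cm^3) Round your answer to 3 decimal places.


Step 1: theta = (w / 100) * BD / rho_w
Step 2: theta = (31.6 / 100) * 1.14 / 1.0
Step 3: theta = 0.316 * 1.14
Step 4: theta = 0.36

0.36


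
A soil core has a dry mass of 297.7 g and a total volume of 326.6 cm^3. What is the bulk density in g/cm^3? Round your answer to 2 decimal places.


Step 1: Identify the formula: BD = dry mass / volume
Step 2: Substitute values: BD = 297.7 / 326.6
Step 3: BD = 0.91 g/cm^3

0.91


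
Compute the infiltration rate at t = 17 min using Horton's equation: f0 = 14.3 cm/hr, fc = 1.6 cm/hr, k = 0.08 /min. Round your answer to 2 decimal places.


Step 1: f = fc + (f0 - fc) * exp(-k * t)
Step 2: exp(-0.08 * 17) = 0.256661
Step 3: f = 1.6 + (14.3 - 1.6) * 0.256661
Step 4: f = 1.6 + 12.7 * 0.256661
Step 5: f = 4.86 cm/hr

4.86


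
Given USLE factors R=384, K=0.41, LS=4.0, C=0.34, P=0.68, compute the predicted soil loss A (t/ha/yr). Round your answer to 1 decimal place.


Step 1: A = R * K * LS * C * P
Step 2: R * K = 384 * 0.41 = 157.44
Step 3: (R*K) * LS = 157.44 * 4.0 = 629.76
Step 4: * C * P = 629.76 * 0.34 * 0.68 = 145.6
Step 5: A = 145.6 t/(ha*yr)

145.6


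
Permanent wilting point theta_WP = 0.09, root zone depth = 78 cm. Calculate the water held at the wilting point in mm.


Step 1: Water (mm) = theta_WP * depth * 10
Step 2: Water = 0.09 * 78 * 10
Step 3: Water = 70.2 mm

70.2


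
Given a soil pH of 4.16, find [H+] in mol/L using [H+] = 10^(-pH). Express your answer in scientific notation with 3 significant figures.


Step 1: [H+] = 10^(-pH)
Step 2: [H+] = 10^(-4.16)
Step 3: [H+] = 6.92e-05 mol/L

6.92e-05


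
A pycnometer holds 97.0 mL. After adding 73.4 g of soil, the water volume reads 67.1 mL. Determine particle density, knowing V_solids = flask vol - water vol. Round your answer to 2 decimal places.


Step 1: Volume of solids = flask volume - water volume with soil
Step 2: V_solids = 97.0 - 67.1 = 29.9 mL
Step 3: Particle density = mass / V_solids = 73.4 / 29.9 = 2.45 g/cm^3

2.45


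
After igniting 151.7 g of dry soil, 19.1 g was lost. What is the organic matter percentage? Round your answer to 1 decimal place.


Step 1: OM% = 100 * LOI / sample mass
Step 2: OM = 100 * 19.1 / 151.7
Step 3: OM = 12.6%

12.6


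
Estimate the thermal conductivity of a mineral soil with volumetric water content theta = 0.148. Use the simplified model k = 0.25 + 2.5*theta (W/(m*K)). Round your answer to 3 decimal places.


Step 1: k = 0.25 + 2.5 * theta
Step 2: k = 0.25 + 2.5 * 0.148
Step 3: k = 0.25 + 0.37
Step 4: k = 0.62 W/(m*K)

0.62


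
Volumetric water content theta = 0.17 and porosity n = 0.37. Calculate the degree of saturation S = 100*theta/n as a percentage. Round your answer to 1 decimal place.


Step 1: S = 100 * theta_v / n
Step 2: S = 100 * 0.17 / 0.37
Step 3: S = 45.9%

45.9


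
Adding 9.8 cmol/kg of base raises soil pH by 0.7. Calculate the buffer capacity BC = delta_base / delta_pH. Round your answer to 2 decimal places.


Step 1: BC = change in base / change in pH
Step 2: BC = 9.8 / 0.7
Step 3: BC = 14.0 cmol/(kg*pH unit)

14.0


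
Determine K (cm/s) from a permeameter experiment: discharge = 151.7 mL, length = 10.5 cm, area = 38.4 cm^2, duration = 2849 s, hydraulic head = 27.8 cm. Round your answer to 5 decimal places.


Step 1: K = Q * L / (A * t * h)
Step 2: Numerator = 151.7 * 10.5 = 1592.85
Step 3: Denominator = 38.4 * 2849 * 27.8 = 3041364.48
Step 4: K = 1592.85 / 3041364.48 = 0.00052 cm/s

0.00052


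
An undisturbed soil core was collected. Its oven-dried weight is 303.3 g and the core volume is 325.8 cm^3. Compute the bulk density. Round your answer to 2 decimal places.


Step 1: Identify the formula: BD = dry mass / volume
Step 2: Substitute values: BD = 303.3 / 325.8
Step 3: BD = 0.93 g/cm^3

0.93


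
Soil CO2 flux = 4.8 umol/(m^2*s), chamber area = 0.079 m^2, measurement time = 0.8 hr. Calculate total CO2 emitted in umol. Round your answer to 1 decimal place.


Step 1: Convert time to seconds: 0.8 hr * 3600 = 2880.0 s
Step 2: Total = flux * area * time_s
Step 3: Total = 4.8 * 0.079 * 2880.0
Step 4: Total = 1092.1 umol

1092.1


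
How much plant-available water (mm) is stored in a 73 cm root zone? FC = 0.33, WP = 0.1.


Step 1: Available water = (FC - WP) * depth * 10
Step 2: AW = (0.33 - 0.1) * 73 * 10
Step 3: AW = 0.23 * 73 * 10
Step 4: AW = 167.9 mm

167.9


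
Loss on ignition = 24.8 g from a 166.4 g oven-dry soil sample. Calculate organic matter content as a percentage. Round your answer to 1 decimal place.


Step 1: OM% = 100 * LOI / sample mass
Step 2: OM = 100 * 24.8 / 166.4
Step 3: OM = 14.9%

14.9


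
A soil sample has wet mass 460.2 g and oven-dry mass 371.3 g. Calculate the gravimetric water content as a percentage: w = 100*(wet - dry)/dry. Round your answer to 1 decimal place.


Step 1: Water mass = wet - dry = 460.2 - 371.3 = 88.9 g
Step 2: w = 100 * water mass / dry mass
Step 3: w = 100 * 88.9 / 371.3 = 23.9%

23.9


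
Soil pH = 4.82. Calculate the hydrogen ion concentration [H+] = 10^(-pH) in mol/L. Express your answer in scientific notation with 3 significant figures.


Step 1: [H+] = 10^(-pH)
Step 2: [H+] = 10^(-4.82)
Step 3: [H+] = 1.51e-05 mol/L

1.51e-05


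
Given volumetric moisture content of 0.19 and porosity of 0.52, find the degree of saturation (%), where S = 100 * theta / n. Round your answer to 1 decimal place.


Step 1: S = 100 * theta_v / n
Step 2: S = 100 * 0.19 / 0.52
Step 3: S = 36.5%

36.5


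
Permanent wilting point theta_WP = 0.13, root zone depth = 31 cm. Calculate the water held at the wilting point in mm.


Step 1: Water (mm) = theta_WP * depth * 10
Step 2: Water = 0.13 * 31 * 10
Step 3: Water = 40.3 mm

40.3


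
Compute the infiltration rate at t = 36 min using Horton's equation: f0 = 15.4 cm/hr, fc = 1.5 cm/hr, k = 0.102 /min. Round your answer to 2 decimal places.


Step 1: f = fc + (f0 - fc) * exp(-k * t)
Step 2: exp(-0.102 * 36) = 0.025426
Step 3: f = 1.5 + (15.4 - 1.5) * 0.025426
Step 4: f = 1.5 + 13.9 * 0.025426
Step 5: f = 1.85 cm/hr

1.85


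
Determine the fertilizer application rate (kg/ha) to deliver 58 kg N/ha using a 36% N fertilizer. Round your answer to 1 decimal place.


Step 1: Fertilizer rate = target N / (N content / 100)
Step 2: Rate = 58 / (36 / 100)
Step 3: Rate = 58 / 0.36
Step 4: Rate = 161.1 kg/ha

161.1


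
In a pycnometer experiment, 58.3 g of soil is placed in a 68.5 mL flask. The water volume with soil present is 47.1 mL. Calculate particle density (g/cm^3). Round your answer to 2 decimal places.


Step 1: Volume of solids = flask volume - water volume with soil
Step 2: V_solids = 68.5 - 47.1 = 21.4 mL
Step 3: Particle density = mass / V_solids = 58.3 / 21.4 = 2.72 g/cm^3

2.72


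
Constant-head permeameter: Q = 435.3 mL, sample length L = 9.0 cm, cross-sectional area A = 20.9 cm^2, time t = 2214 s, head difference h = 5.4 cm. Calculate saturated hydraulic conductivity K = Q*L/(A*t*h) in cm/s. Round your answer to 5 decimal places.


Step 1: K = Q * L / (A * t * h)
Step 2: Numerator = 435.3 * 9.0 = 3917.7
Step 3: Denominator = 20.9 * 2214 * 5.4 = 249872.04
Step 4: K = 3917.7 / 249872.04 = 0.01568 cm/s

0.01568


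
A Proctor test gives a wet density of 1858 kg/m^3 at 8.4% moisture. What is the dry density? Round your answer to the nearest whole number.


Step 1: Dry density = wet density / (1 + w/100)
Step 2: Dry density = 1858 / (1 + 8.4/100)
Step 3: Dry density = 1858 / 1.084
Step 4: Dry density = 1714 kg/m^3

1714


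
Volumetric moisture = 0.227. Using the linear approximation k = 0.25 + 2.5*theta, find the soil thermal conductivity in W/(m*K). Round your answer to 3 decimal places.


Step 1: k = 0.25 + 2.5 * theta
Step 2: k = 0.25 + 2.5 * 0.227
Step 3: k = 0.25 + 0.568
Step 4: k = 0.818 W/(m*K)

0.818


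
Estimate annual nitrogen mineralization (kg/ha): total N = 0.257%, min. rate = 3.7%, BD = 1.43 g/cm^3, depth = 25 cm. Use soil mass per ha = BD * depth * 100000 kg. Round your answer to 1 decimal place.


Step 1: Soil mass per ha = BD * depth * 100000 = 1.43 * 25 * 100000 = 3575000 kg
Step 2: Total N pool = soil mass * N%/100 = 3575000 * 0.257/100 = 9187.75 kg/ha
Step 3: N mineralized = N pool * rate%/100 = 9187.75 * 3.7/100 = 339.9 kg/ha/yr

339.9


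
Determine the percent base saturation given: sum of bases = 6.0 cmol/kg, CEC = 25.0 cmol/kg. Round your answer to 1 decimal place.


Step 1: BS = 100 * (sum of bases) / CEC
Step 2: BS = 100 * 6.0 / 25.0
Step 3: BS = 24.0%

24.0


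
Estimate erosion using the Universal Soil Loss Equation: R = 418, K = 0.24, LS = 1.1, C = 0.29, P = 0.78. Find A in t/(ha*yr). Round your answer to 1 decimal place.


Step 1: A = R * K * LS * C * P
Step 2: R * K = 418 * 0.24 = 100.32
Step 3: (R*K) * LS = 100.32 * 1.1 = 110.352
Step 4: * C * P = 110.352 * 0.29 * 0.78 = 25.0
Step 5: A = 25.0 t/(ha*yr)

25.0


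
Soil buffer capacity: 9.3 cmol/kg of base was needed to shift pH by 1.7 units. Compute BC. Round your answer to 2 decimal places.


Step 1: BC = change in base / change in pH
Step 2: BC = 9.3 / 1.7
Step 3: BC = 5.47 cmol/(kg*pH unit)

5.47


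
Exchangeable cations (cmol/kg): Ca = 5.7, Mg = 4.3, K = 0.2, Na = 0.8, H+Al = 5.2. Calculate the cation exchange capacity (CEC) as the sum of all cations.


Step 1: CEC = Ca + Mg + K + Na + (H+Al)
Step 2: CEC = 5.7 + 4.3 + 0.2 + 0.8 + 5.2
Step 3: CEC = 16.2 cmol/kg

16.2


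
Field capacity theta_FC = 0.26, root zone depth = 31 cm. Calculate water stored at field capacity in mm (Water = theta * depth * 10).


Step 1: Water (mm) = theta_FC * depth (cm) * 10
Step 2: Water = 0.26 * 31 * 10
Step 3: Water = 80.6 mm

80.6


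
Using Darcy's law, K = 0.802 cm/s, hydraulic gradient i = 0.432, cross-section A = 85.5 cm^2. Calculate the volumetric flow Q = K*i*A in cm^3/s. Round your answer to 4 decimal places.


Step 1: Apply Darcy's law: Q = K * i * A
Step 2: Q = 0.802 * 0.432 * 85.5
Step 3: Q = 29.6227 cm^3/s

29.6227


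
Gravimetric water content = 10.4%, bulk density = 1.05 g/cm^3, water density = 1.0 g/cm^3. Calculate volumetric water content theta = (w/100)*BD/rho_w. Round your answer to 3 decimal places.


Step 1: theta = (w / 100) * BD / rho_w
Step 2: theta = (10.4 / 100) * 1.05 / 1.0
Step 3: theta = 0.104 * 1.05
Step 4: theta = 0.109

0.109


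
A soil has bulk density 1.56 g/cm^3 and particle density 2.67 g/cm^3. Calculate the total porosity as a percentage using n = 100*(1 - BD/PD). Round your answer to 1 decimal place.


Step 1: Formula: n = 100 * (1 - BD / PD)
Step 2: n = 100 * (1 - 1.56 / 2.67)
Step 3: n = 100 * (1 - 0.58427)
Step 4: n = 41.6%

41.6


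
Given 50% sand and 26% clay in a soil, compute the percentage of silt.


Step 1: sand + silt + clay = 100%
Step 2: silt = 100 - sand - clay
Step 3: silt = 100 - 50 - 26
Step 4: silt = 24%

24


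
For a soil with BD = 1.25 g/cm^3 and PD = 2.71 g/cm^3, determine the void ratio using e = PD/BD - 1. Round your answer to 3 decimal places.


Step 1: e = PD / BD - 1
Step 2: e = 2.71 / 1.25 - 1
Step 3: e = 2.168 - 1
Step 4: e = 1.168

1.168


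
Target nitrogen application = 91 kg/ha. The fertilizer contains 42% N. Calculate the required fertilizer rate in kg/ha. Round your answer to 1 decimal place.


Step 1: Fertilizer rate = target N / (N content / 100)
Step 2: Rate = 91 / (42 / 100)
Step 3: Rate = 91 / 0.42
Step 4: Rate = 216.7 kg/ha

216.7


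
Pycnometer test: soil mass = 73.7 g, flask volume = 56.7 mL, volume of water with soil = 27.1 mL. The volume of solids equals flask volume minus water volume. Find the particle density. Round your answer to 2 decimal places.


Step 1: Volume of solids = flask volume - water volume with soil
Step 2: V_solids = 56.7 - 27.1 = 29.6 mL
Step 3: Particle density = mass / V_solids = 73.7 / 29.6 = 2.49 g/cm^3

2.49


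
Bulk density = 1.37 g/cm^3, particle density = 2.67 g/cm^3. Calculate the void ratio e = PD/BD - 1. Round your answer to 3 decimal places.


Step 1: e = PD / BD - 1
Step 2: e = 2.67 / 1.37 - 1
Step 3: e = 1.94891 - 1
Step 4: e = 0.949

0.949


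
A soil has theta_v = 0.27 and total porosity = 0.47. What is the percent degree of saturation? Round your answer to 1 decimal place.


Step 1: S = 100 * theta_v / n
Step 2: S = 100 * 0.27 / 0.47
Step 3: S = 57.4%

57.4


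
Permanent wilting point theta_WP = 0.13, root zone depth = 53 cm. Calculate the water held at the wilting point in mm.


Step 1: Water (mm) = theta_WP * depth * 10
Step 2: Water = 0.13 * 53 * 10
Step 3: Water = 68.9 mm

68.9


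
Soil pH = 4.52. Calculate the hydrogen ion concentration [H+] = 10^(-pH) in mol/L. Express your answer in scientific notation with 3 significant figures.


Step 1: [H+] = 10^(-pH)
Step 2: [H+] = 10^(-4.52)
Step 3: [H+] = 3.02e-05 mol/L

3.02e-05


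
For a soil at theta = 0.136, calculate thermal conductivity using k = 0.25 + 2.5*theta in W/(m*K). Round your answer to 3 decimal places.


Step 1: k = 0.25 + 2.5 * theta
Step 2: k = 0.25 + 2.5 * 0.136
Step 3: k = 0.25 + 0.34
Step 4: k = 0.59 W/(m*K)

0.59


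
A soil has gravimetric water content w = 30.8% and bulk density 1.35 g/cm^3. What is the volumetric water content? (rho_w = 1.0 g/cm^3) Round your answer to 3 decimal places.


Step 1: theta = (w / 100) * BD / rho_w
Step 2: theta = (30.8 / 100) * 1.35 / 1.0
Step 3: theta = 0.308 * 1.35
Step 4: theta = 0.416

0.416


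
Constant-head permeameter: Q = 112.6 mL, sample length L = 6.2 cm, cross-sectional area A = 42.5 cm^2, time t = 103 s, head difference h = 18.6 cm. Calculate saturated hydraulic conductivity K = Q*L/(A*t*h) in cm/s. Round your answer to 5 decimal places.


Step 1: K = Q * L / (A * t * h)
Step 2: Numerator = 112.6 * 6.2 = 698.12
Step 3: Denominator = 42.5 * 103 * 18.6 = 81421.5
Step 4: K = 698.12 / 81421.5 = 0.00857 cm/s

0.00857


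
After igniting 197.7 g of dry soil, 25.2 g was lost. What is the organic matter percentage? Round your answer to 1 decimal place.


Step 1: OM% = 100 * LOI / sample mass
Step 2: OM = 100 * 25.2 / 197.7
Step 3: OM = 12.7%

12.7


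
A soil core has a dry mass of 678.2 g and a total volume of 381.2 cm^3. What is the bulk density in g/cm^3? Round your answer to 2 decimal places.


Step 1: Identify the formula: BD = dry mass / volume
Step 2: Substitute values: BD = 678.2 / 381.2
Step 3: BD = 1.78 g/cm^3

1.78


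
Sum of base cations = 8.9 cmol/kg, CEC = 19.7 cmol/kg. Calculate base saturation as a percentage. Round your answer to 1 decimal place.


Step 1: BS = 100 * (sum of bases) / CEC
Step 2: BS = 100 * 8.9 / 19.7
Step 3: BS = 45.2%

45.2


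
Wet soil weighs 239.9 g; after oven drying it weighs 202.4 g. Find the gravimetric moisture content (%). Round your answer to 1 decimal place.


Step 1: Water mass = wet - dry = 239.9 - 202.4 = 37.5 g
Step 2: w = 100 * water mass / dry mass
Step 3: w = 100 * 37.5 / 202.4 = 18.5%

18.5


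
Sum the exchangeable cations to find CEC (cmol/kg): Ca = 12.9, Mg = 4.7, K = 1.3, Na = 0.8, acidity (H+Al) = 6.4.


Step 1: CEC = Ca + Mg + K + Na + (H+Al)
Step 2: CEC = 12.9 + 4.7 + 1.3 + 0.8 + 6.4
Step 3: CEC = 26.1 cmol/kg

26.1


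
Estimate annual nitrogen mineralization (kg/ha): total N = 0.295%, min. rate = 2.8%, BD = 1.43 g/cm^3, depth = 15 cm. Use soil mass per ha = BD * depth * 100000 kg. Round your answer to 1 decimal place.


Step 1: Soil mass per ha = BD * depth * 100000 = 1.43 * 15 * 100000 = 2145000 kg
Step 2: Total N pool = soil mass * N%/100 = 2145000 * 0.295/100 = 6327.75 kg/ha
Step 3: N mineralized = N pool * rate%/100 = 6327.75 * 2.8/100 = 177.2 kg/ha/yr

177.2


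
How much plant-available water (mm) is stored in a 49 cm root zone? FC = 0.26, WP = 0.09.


Step 1: Available water = (FC - WP) * depth * 10
Step 2: AW = (0.26 - 0.09) * 49 * 10
Step 3: AW = 0.17 * 49 * 10
Step 4: AW = 83.3 mm

83.3


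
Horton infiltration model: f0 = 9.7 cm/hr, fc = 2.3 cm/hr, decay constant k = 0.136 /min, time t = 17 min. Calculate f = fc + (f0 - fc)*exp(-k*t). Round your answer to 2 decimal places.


Step 1: f = fc + (f0 - fc) * exp(-k * t)
Step 2: exp(-0.136 * 17) = 0.099063
Step 3: f = 2.3 + (9.7 - 2.3) * 0.099063
Step 4: f = 2.3 + 7.4 * 0.099063
Step 5: f = 3.03 cm/hr

3.03


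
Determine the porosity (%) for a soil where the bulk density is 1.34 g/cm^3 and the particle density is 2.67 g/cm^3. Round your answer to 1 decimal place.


Step 1: Formula: n = 100 * (1 - BD / PD)
Step 2: n = 100 * (1 - 1.34 / 2.67)
Step 3: n = 100 * (1 - 0.50187)
Step 4: n = 49.8%

49.8


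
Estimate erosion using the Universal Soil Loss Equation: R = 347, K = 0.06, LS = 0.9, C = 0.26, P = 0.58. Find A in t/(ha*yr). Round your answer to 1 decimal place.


Step 1: A = R * K * LS * C * P
Step 2: R * K = 347 * 0.06 = 20.82
Step 3: (R*K) * LS = 20.82 * 0.9 = 18.738
Step 4: * C * P = 18.738 * 0.26 * 0.58 = 2.8
Step 5: A = 2.8 t/(ha*yr)

2.8


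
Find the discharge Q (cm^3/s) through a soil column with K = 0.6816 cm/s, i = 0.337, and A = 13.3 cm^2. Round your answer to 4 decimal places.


Step 1: Apply Darcy's law: Q = K * i * A
Step 2: Q = 0.6816 * 0.337 * 13.3
Step 3: Q = 3.055 cm^3/s

3.055


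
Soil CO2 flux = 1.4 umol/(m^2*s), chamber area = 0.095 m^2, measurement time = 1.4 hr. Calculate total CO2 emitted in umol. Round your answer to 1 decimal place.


Step 1: Convert time to seconds: 1.4 hr * 3600 = 5040.0 s
Step 2: Total = flux * area * time_s
Step 3: Total = 1.4 * 0.095 * 5040.0
Step 4: Total = 670.3 umol

670.3


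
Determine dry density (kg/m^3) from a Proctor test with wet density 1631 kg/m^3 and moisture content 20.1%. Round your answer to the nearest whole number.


Step 1: Dry density = wet density / (1 + w/100)
Step 2: Dry density = 1631 / (1 + 20.1/100)
Step 3: Dry density = 1631 / 1.201
Step 4: Dry density = 1358 kg/m^3

1358


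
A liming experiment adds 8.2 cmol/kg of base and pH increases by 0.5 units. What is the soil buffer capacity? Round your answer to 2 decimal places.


Step 1: BC = change in base / change in pH
Step 2: BC = 8.2 / 0.5
Step 3: BC = 16.4 cmol/(kg*pH unit)

16.4


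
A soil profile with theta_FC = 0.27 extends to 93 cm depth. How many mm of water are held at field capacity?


Step 1: Water (mm) = theta_FC * depth (cm) * 10
Step 2: Water = 0.27 * 93 * 10
Step 3: Water = 251.1 mm

251.1


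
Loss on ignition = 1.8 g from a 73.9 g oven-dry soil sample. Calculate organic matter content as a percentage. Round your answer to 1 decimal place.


Step 1: OM% = 100 * LOI / sample mass
Step 2: OM = 100 * 1.8 / 73.9
Step 3: OM = 2.4%

2.4


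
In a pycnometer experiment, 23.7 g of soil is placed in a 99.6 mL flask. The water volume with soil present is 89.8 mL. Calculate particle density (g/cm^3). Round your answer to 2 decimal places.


Step 1: Volume of solids = flask volume - water volume with soil
Step 2: V_solids = 99.6 - 89.8 = 9.8 mL
Step 3: Particle density = mass / V_solids = 23.7 / 9.8 = 2.42 g/cm^3

2.42


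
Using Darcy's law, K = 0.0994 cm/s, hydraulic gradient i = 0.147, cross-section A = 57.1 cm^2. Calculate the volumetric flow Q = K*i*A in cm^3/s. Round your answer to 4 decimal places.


Step 1: Apply Darcy's law: Q = K * i * A
Step 2: Q = 0.0994 * 0.147 * 57.1
Step 3: Q = 0.8343 cm^3/s

0.8343


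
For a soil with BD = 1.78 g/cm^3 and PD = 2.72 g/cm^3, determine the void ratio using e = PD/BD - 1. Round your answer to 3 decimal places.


Step 1: e = PD / BD - 1
Step 2: e = 2.72 / 1.78 - 1
Step 3: e = 1.52809 - 1
Step 4: e = 0.528

0.528
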